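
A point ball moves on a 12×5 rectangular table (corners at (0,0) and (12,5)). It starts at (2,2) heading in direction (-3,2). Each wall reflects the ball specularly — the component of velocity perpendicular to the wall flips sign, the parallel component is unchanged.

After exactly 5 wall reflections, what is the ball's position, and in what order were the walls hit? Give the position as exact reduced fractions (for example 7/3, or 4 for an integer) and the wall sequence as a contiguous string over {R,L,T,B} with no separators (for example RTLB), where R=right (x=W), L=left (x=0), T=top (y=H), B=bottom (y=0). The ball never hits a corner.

1. t=2/3 → L at (0,10/3); v=(3,2)
2. t=5/6 → T at (5/2,5); v=(3,-2)
3. t=5/2 → B at (10,0); v=(3,2)
4. t=2/3 → R at (12,4/3); v=(-3,2)
5. t=11/6 → T at (13/2,5); v=(-3,-2)

Final position: (13/2,5)
Wall sequence: LTBRT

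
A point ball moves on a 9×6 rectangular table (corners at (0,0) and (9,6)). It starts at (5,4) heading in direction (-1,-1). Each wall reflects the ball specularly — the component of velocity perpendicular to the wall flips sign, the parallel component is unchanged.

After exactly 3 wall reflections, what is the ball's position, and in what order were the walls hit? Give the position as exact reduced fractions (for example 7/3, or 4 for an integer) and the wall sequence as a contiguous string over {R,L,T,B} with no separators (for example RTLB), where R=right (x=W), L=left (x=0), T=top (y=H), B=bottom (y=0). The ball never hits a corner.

Final position: (5,6)
Wall sequence: BLT

1. t=4 → B at (1,0); v=(-1,1)
2. t=1 → L at (0,1); v=(1,1)
3. t=5 → T at (5,6); v=(1,-1)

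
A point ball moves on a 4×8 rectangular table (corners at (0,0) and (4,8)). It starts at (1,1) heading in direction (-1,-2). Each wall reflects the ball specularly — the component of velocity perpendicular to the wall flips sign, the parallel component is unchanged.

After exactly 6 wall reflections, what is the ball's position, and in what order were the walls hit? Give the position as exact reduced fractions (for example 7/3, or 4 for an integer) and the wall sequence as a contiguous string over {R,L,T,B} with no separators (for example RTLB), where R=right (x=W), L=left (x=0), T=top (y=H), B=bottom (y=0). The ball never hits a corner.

Final position: (0,1)
Wall sequence: BLTRBL

1. t=1/2 → B at (1/2,0); v=(-1,2)
2. t=1/2 → L at (0,1); v=(1,2)
3. t=7/2 → T at (7/2,8); v=(1,-2)
4. t=1/2 → R at (4,7); v=(-1,-2)
5. t=7/2 → B at (1/2,0); v=(-1,2)
6. t=1/2 → L at (0,1); v=(1,2)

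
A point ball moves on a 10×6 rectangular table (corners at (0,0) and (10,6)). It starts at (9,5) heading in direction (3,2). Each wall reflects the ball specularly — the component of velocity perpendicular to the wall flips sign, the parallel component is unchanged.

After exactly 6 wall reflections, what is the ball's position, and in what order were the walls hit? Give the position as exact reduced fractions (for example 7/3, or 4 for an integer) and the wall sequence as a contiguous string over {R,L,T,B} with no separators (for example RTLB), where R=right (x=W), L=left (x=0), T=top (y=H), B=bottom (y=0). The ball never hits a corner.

1. t=1/3 → R at (10,17/3); v=(-3,2)
2. t=1/6 → T at (19/2,6); v=(-3,-2)
3. t=3 → B at (1/2,0); v=(-3,2)
4. t=1/6 → L at (0,1/3); v=(3,2)
5. t=17/6 → T at (17/2,6); v=(3,-2)
6. t=1/2 → R at (10,5); v=(-3,-2)

Final position: (10,5)
Wall sequence: RTBLTR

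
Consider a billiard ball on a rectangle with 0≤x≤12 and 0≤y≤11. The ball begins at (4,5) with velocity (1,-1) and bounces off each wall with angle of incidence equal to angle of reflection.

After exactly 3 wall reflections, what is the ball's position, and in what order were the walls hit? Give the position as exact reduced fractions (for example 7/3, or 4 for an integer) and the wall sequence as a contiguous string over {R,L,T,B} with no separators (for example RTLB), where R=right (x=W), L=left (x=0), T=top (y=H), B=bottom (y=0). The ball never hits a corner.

Final position: (4,11)
Wall sequence: BRT

1. t=5 → B at (9,0); v=(1,1)
2. t=3 → R at (12,3); v=(-1,1)
3. t=8 → T at (4,11); v=(-1,-1)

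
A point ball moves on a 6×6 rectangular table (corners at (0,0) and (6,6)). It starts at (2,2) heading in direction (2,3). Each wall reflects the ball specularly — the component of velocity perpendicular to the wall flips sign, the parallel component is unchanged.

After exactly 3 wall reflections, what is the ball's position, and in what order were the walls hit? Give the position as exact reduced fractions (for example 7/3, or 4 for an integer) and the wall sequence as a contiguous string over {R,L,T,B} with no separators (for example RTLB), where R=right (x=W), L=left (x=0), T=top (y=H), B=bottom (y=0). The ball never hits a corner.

1. t=4/3 → T at (14/3,6); v=(2,-3)
2. t=2/3 → R at (6,4); v=(-2,-3)
3. t=4/3 → B at (10/3,0); v=(-2,3)

Final position: (10/3,0)
Wall sequence: TRB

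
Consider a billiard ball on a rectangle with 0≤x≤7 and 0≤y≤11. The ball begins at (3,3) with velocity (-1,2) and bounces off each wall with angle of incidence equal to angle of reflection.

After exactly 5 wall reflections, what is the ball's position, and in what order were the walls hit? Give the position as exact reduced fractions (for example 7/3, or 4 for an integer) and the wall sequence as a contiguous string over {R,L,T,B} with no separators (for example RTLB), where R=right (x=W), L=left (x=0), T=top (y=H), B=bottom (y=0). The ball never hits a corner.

1. t=3 → L at (0,9); v=(1,2)
2. t=1 → T at (1,11); v=(1,-2)
3. t=11/2 → B at (13/2,0); v=(1,2)
4. t=1/2 → R at (7,1); v=(-1,2)
5. t=5 → T at (2,11); v=(-1,-2)

Final position: (2,11)
Wall sequence: LTBRT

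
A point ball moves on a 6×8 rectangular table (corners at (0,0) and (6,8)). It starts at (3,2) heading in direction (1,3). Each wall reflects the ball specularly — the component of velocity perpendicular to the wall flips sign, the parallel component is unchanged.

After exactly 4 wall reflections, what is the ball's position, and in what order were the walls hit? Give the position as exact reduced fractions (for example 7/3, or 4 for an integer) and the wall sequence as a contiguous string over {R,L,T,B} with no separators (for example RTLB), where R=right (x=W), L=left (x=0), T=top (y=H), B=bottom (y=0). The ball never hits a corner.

Final position: (5/3,8)
Wall sequence: TRBT

1. t=2 → T at (5,8); v=(1,-3)
2. t=1 → R at (6,5); v=(-1,-3)
3. t=5/3 → B at (13/3,0); v=(-1,3)
4. t=8/3 → T at (5/3,8); v=(-1,-3)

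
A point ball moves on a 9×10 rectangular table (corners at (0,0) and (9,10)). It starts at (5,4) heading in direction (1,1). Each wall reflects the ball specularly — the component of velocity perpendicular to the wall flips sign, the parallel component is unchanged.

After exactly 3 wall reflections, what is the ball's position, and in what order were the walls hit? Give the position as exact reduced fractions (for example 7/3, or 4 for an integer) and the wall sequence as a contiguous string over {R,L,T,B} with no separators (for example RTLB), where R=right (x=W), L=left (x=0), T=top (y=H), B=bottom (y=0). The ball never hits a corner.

1. t=4 → R at (9,8); v=(-1,1)
2. t=2 → T at (7,10); v=(-1,-1)
3. t=7 → L at (0,3); v=(1,-1)

Final position: (0,3)
Wall sequence: RTL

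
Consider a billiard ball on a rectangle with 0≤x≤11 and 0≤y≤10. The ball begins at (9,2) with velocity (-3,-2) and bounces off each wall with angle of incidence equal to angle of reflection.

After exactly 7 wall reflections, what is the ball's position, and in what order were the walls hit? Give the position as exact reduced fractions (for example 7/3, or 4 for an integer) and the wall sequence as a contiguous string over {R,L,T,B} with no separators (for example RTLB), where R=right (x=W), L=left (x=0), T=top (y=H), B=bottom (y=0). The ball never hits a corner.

1. t=1 → B at (6,0); v=(-3,2)
2. t=2 → L at (0,4); v=(3,2)
3. t=3 → T at (9,10); v=(3,-2)
4. t=2/3 → R at (11,26/3); v=(-3,-2)
5. t=11/3 → L at (0,4/3); v=(3,-2)
6. t=2/3 → B at (2,0); v=(3,2)
7. t=3 → R at (11,6); v=(-3,2)

Final position: (11,6)
Wall sequence: BLTRLBR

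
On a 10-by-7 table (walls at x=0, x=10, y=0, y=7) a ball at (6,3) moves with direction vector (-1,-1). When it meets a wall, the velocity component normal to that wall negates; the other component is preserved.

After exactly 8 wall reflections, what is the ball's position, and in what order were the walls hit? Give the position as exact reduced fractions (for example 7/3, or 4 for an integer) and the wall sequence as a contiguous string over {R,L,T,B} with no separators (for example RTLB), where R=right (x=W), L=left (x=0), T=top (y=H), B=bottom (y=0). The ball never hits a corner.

Final position: (5,0)
Wall sequence: BLTRBTLB

1. t=3 → B at (3,0); v=(-1,1)
2. t=3 → L at (0,3); v=(1,1)
3. t=4 → T at (4,7); v=(1,-1)
4. t=6 → R at (10,1); v=(-1,-1)
5. t=1 → B at (9,0); v=(-1,1)
6. t=7 → T at (2,7); v=(-1,-1)
7. t=2 → L at (0,5); v=(1,-1)
8. t=5 → B at (5,0); v=(1,1)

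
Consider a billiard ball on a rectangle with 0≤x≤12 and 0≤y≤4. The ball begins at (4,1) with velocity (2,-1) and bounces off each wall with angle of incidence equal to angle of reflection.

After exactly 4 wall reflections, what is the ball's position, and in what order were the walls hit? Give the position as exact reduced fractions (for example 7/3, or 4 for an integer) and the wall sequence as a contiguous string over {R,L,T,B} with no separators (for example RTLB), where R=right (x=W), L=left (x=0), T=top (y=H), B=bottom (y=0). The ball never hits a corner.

1. t=1 → B at (6,0); v=(2,1)
2. t=3 → R at (12,3); v=(-2,1)
3. t=1 → T at (10,4); v=(-2,-1)
4. t=4 → B at (2,0); v=(-2,1)

Final position: (2,0)
Wall sequence: BRTB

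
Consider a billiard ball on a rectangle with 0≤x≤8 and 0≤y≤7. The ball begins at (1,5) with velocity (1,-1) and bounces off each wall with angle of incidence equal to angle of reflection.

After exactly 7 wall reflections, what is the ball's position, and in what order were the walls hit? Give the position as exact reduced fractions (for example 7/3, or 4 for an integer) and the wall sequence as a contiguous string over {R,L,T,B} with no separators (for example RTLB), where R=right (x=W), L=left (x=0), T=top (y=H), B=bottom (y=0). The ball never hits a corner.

Final position: (5,7)
Wall sequence: BRTLBRT

1. t=5 → B at (6,0); v=(1,1)
2. t=2 → R at (8,2); v=(-1,1)
3. t=5 → T at (3,7); v=(-1,-1)
4. t=3 → L at (0,4); v=(1,-1)
5. t=4 → B at (4,0); v=(1,1)
6. t=4 → R at (8,4); v=(-1,1)
7. t=3 → T at (5,7); v=(-1,-1)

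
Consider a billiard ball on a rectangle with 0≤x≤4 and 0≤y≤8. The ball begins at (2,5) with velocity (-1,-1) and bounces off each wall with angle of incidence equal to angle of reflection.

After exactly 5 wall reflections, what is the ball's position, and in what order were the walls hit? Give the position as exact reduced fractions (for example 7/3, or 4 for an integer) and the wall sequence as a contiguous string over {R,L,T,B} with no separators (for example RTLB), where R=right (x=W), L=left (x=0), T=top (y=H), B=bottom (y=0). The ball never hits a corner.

Final position: (3,8)
Wall sequence: LBRLT

1. t=2 → L at (0,3); v=(1,-1)
2. t=3 → B at (3,0); v=(1,1)
3. t=1 → R at (4,1); v=(-1,1)
4. t=4 → L at (0,5); v=(1,1)
5. t=3 → T at (3,8); v=(1,-1)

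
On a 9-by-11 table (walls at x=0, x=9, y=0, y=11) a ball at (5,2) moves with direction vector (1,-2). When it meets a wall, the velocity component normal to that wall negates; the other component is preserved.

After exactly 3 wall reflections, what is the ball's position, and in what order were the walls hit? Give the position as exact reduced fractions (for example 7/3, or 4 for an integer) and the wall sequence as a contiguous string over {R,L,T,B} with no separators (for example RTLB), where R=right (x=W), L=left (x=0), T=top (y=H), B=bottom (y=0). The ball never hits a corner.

Final position: (13/2,11)
Wall sequence: BRT

1. t=1 → B at (6,0); v=(1,2)
2. t=3 → R at (9,6); v=(-1,2)
3. t=5/2 → T at (13/2,11); v=(-1,-2)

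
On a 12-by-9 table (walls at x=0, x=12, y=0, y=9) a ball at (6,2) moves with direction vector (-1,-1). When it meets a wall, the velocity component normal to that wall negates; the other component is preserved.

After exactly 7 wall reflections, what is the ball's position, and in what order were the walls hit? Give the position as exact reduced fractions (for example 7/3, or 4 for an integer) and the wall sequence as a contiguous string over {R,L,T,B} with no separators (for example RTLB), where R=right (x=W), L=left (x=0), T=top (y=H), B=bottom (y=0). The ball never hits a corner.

1. t=2 → B at (4,0); v=(-1,1)
2. t=4 → L at (0,4); v=(1,1)
3. t=5 → T at (5,9); v=(1,-1)
4. t=7 → R at (12,2); v=(-1,-1)
5. t=2 → B at (10,0); v=(-1,1)
6. t=9 → T at (1,9); v=(-1,-1)
7. t=1 → L at (0,8); v=(1,-1)

Final position: (0,8)
Wall sequence: BLTRBTL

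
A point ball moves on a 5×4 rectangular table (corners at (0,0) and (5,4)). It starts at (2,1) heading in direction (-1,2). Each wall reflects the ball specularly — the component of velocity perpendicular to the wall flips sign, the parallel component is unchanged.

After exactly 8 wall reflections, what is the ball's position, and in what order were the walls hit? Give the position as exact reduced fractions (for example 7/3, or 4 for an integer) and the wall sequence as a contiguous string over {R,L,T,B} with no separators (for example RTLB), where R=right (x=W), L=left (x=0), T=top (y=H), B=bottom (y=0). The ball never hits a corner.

1. t=3/2 → T at (1/2,4); v=(-1,-2)
2. t=1/2 → L at (0,3); v=(1,-2)
3. t=3/2 → B at (3/2,0); v=(1,2)
4. t=2 → T at (7/2,4); v=(1,-2)
5. t=3/2 → R at (5,1); v=(-1,-2)
6. t=1/2 → B at (9/2,0); v=(-1,2)
7. t=2 → T at (5/2,4); v=(-1,-2)
8. t=2 → B at (1/2,0); v=(-1,2)

Final position: (1/2,0)
Wall sequence: TLBTRBTB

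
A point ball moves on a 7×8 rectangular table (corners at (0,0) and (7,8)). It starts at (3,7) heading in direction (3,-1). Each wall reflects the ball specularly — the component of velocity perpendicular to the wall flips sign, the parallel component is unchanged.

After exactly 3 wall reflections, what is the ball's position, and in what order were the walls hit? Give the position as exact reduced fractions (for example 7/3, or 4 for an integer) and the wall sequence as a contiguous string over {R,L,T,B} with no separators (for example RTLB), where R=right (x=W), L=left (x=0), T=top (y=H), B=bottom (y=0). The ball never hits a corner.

1. t=4/3 → R at (7,17/3); v=(-3,-1)
2. t=7/3 → L at (0,10/3); v=(3,-1)
3. t=7/3 → R at (7,1); v=(-3,-1)

Final position: (7,1)
Wall sequence: RLR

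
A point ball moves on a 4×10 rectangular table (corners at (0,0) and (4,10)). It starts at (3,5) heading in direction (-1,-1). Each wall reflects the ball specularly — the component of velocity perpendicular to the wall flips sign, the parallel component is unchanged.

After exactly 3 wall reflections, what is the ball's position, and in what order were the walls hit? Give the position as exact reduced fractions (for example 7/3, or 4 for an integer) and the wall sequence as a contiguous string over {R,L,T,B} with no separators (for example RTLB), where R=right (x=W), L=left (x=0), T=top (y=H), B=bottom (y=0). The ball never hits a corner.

1. t=3 → L at (0,2); v=(1,-1)
2. t=2 → B at (2,0); v=(1,1)
3. t=2 → R at (4,2); v=(-1,1)

Final position: (4,2)
Wall sequence: LBR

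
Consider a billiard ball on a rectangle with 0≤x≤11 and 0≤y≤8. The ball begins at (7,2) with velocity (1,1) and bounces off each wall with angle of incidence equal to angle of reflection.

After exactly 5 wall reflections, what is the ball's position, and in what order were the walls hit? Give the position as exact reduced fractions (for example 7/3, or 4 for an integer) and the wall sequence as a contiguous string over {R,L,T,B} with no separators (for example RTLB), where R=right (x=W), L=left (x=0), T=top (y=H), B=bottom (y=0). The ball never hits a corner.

1. t=4 → R at (11,6); v=(-1,1)
2. t=2 → T at (9,8); v=(-1,-1)
3. t=8 → B at (1,0); v=(-1,1)
4. t=1 → L at (0,1); v=(1,1)
5. t=7 → T at (7,8); v=(1,-1)

Final position: (7,8)
Wall sequence: RTBLT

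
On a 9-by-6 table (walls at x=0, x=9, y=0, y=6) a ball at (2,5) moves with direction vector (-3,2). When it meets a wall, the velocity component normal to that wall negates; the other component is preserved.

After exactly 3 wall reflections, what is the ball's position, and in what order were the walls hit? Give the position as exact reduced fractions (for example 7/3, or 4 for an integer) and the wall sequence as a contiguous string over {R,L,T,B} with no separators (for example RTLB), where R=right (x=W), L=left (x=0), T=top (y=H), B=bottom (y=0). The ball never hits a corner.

Final position: (17/2,0)
Wall sequence: TLB

1. t=1/2 → T at (1/2,6); v=(-3,-2)
2. t=1/6 → L at (0,17/3); v=(3,-2)
3. t=17/6 → B at (17/2,0); v=(3,2)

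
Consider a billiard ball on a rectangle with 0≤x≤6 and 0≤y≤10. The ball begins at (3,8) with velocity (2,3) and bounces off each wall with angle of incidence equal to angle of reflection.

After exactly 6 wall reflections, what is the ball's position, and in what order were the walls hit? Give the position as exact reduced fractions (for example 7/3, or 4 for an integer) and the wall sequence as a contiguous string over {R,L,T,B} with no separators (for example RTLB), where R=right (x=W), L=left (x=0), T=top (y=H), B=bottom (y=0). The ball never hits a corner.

1. t=2/3 → T at (13/3,10); v=(2,-3)
2. t=5/6 → R at (6,15/2); v=(-2,-3)
3. t=5/2 → B at (1,0); v=(-2,3)
4. t=1/2 → L at (0,3/2); v=(2,3)
5. t=17/6 → T at (17/3,10); v=(2,-3)
6. t=1/6 → R at (6,19/2); v=(-2,-3)

Final position: (6,19/2)
Wall sequence: TRBLTR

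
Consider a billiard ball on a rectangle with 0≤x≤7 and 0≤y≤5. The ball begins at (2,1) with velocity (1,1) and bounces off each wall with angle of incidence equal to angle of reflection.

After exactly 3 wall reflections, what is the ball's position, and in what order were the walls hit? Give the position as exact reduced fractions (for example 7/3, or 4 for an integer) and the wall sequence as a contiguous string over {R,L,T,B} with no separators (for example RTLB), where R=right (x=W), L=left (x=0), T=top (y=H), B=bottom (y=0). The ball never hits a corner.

Final position: (3,0)
Wall sequence: TRB

1. t=4 → T at (6,5); v=(1,-1)
2. t=1 → R at (7,4); v=(-1,-1)
3. t=4 → B at (3,0); v=(-1,1)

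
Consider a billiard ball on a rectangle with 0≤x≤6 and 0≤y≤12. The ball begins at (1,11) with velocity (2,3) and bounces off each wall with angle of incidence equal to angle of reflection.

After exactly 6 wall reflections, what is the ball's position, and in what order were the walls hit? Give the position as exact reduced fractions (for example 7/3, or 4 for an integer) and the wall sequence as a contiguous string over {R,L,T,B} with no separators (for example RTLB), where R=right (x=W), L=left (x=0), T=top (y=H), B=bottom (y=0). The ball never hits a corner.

1. t=1/3 → T at (5/3,12); v=(2,-3)
2. t=13/6 → R at (6,11/2); v=(-2,-3)
3. t=11/6 → B at (7/3,0); v=(-2,3)
4. t=7/6 → L at (0,7/2); v=(2,3)
5. t=17/6 → T at (17/3,12); v=(2,-3)
6. t=1/6 → R at (6,23/2); v=(-2,-3)

Final position: (6,23/2)
Wall sequence: TRBLTR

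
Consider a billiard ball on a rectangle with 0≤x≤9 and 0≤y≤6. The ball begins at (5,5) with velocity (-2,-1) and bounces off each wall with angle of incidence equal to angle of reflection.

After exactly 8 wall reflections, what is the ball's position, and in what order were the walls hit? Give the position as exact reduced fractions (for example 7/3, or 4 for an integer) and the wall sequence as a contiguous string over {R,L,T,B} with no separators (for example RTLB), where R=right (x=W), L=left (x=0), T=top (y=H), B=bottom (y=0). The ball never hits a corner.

1. t=5/2 → L at (0,5/2); v=(2,-1)
2. t=5/2 → B at (5,0); v=(2,1)
3. t=2 → R at (9,2); v=(-2,1)
4. t=4 → T at (1,6); v=(-2,-1)
5. t=1/2 → L at (0,11/2); v=(2,-1)
6. t=9/2 → R at (9,1); v=(-2,-1)
7. t=1 → B at (7,0); v=(-2,1)
8. t=7/2 → L at (0,7/2); v=(2,1)

Final position: (0,7/2)
Wall sequence: LBRTLRBL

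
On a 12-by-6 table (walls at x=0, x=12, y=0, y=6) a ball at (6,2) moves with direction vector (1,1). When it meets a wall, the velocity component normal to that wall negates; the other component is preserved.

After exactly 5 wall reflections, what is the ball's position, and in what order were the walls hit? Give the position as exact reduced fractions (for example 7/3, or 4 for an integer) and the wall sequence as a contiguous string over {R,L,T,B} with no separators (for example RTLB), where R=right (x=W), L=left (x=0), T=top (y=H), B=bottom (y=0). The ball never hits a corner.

Final position: (0,4)
Wall sequence: TRBTL

1. t=4 → T at (10,6); v=(1,-1)
2. t=2 → R at (12,4); v=(-1,-1)
3. t=4 → B at (8,0); v=(-1,1)
4. t=6 → T at (2,6); v=(-1,-1)
5. t=2 → L at (0,4); v=(1,-1)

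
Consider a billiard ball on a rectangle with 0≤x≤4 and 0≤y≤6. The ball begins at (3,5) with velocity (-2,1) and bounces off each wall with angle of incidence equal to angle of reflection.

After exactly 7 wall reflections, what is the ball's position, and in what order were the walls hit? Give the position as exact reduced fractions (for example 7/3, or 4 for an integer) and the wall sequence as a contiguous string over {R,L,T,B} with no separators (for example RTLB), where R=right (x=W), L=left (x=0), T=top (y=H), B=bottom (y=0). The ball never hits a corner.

Final position: (0,5/2)
Wall sequence: TLRLBRL

1. t=1 → T at (1,6); v=(-2,-1)
2. t=1/2 → L at (0,11/2); v=(2,-1)
3. t=2 → R at (4,7/2); v=(-2,-1)
4. t=2 → L at (0,3/2); v=(2,-1)
5. t=3/2 → B at (3,0); v=(2,1)
6. t=1/2 → R at (4,1/2); v=(-2,1)
7. t=2 → L at (0,5/2); v=(2,1)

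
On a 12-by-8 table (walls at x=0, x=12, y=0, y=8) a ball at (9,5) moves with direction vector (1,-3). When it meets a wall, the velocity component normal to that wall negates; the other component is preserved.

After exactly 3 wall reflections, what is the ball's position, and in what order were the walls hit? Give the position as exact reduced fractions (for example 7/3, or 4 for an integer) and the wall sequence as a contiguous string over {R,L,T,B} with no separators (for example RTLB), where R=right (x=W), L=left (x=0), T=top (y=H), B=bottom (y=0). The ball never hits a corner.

1. t=5/3 → B at (32/3,0); v=(1,3)
2. t=4/3 → R at (12,4); v=(-1,3)
3. t=4/3 → T at (32/3,8); v=(-1,-3)

Final position: (32/3,8)
Wall sequence: BRT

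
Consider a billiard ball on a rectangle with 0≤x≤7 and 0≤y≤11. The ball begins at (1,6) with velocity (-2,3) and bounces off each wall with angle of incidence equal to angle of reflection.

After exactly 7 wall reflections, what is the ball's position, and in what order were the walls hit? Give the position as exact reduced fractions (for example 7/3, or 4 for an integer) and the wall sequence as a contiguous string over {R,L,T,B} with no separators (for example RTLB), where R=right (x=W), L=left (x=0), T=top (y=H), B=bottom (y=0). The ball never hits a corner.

1. t=1/2 → L at (0,15/2); v=(2,3)
2. t=7/6 → T at (7/3,11); v=(2,-3)
3. t=7/3 → R at (7,4); v=(-2,-3)
4. t=4/3 → B at (13/3,0); v=(-2,3)
5. t=13/6 → L at (0,13/2); v=(2,3)
6. t=3/2 → T at (3,11); v=(2,-3)
7. t=2 → R at (7,5); v=(-2,-3)

Final position: (7,5)
Wall sequence: LTRBLTR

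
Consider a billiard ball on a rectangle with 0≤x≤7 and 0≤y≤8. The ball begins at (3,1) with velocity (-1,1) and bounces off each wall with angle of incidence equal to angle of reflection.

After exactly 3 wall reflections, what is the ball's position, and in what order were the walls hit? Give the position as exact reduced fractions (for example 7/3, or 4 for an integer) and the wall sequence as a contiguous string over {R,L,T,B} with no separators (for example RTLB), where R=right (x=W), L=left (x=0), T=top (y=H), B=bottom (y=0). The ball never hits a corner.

1. t=3 → L at (0,4); v=(1,1)
2. t=4 → T at (4,8); v=(1,-1)
3. t=3 → R at (7,5); v=(-1,-1)

Final position: (7,5)
Wall sequence: LTR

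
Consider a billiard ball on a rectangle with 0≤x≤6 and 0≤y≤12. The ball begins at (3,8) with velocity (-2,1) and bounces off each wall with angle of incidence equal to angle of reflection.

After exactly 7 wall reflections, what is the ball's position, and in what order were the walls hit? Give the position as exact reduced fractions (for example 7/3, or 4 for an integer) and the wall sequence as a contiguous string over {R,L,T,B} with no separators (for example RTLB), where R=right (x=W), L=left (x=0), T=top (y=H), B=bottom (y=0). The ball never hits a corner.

1. t=3/2 → L at (0,19/2); v=(2,1)
2. t=5/2 → T at (5,12); v=(2,-1)
3. t=1/2 → R at (6,23/2); v=(-2,-1)
4. t=3 → L at (0,17/2); v=(2,-1)
5. t=3 → R at (6,11/2); v=(-2,-1)
6. t=3 → L at (0,5/2); v=(2,-1)
7. t=5/2 → B at (5,0); v=(2,1)

Final position: (5,0)
Wall sequence: LTRLRLB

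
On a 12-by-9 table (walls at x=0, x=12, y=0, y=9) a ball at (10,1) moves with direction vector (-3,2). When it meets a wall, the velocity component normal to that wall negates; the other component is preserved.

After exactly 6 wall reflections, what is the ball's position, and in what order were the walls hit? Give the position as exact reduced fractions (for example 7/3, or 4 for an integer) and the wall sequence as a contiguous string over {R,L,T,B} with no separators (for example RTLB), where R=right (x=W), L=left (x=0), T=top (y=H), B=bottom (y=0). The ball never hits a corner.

Final position: (5,9)
Wall sequence: LTRBLT

1. t=10/3 → L at (0,23/3); v=(3,2)
2. t=2/3 → T at (2,9); v=(3,-2)
3. t=10/3 → R at (12,7/3); v=(-3,-2)
4. t=7/6 → B at (17/2,0); v=(-3,2)
5. t=17/6 → L at (0,17/3); v=(3,2)
6. t=5/3 → T at (5,9); v=(3,-2)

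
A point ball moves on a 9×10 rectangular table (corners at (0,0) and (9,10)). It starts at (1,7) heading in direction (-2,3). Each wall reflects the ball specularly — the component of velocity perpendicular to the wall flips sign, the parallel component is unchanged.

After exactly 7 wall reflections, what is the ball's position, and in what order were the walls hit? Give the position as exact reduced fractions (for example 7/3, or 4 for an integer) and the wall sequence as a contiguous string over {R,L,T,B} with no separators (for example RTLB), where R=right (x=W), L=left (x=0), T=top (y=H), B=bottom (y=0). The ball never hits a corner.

1. t=1/2 → L at (0,17/2); v=(2,3)
2. t=1/2 → T at (1,10); v=(2,-3)
3. t=10/3 → B at (23/3,0); v=(2,3)
4. t=2/3 → R at (9,2); v=(-2,3)
5. t=8/3 → T at (11/3,10); v=(-2,-3)
6. t=11/6 → L at (0,9/2); v=(2,-3)
7. t=3/2 → B at (3,0); v=(2,3)

Final position: (3,0)
Wall sequence: LTBRTLB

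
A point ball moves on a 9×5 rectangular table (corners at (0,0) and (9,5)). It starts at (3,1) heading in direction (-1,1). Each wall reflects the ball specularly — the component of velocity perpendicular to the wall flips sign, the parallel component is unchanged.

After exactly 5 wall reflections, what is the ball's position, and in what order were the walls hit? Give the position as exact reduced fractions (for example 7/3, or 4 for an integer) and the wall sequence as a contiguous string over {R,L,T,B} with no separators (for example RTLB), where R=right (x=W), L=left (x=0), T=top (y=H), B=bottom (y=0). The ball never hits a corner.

Final position: (7,5)
Wall sequence: LTBRT

1. t=3 → L at (0,4); v=(1,1)
2. t=1 → T at (1,5); v=(1,-1)
3. t=5 → B at (6,0); v=(1,1)
4. t=3 → R at (9,3); v=(-1,1)
5. t=2 → T at (7,5); v=(-1,-1)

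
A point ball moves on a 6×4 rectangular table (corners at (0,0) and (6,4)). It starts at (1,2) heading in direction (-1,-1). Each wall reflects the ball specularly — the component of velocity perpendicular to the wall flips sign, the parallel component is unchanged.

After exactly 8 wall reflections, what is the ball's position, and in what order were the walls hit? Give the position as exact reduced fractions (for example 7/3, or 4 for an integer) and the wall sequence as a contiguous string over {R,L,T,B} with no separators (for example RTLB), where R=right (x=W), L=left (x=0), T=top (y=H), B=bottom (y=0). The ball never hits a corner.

1. t=1 → L at (0,1); v=(1,-1)
2. t=1 → B at (1,0); v=(1,1)
3. t=4 → T at (5,4); v=(1,-1)
4. t=1 → R at (6,3); v=(-1,-1)
5. t=3 → B at (3,0); v=(-1,1)
6. t=3 → L at (0,3); v=(1,1)
7. t=1 → T at (1,4); v=(1,-1)
8. t=4 → B at (5,0); v=(1,1)

Final position: (5,0)
Wall sequence: LBTRBLTB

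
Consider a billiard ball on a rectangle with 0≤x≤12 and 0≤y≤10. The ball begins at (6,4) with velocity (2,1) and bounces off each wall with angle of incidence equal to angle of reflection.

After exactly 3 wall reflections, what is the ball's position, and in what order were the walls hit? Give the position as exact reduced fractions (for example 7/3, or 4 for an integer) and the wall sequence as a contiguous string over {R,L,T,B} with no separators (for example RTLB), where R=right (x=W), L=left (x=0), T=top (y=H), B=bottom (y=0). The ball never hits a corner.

Final position: (0,7)
Wall sequence: RTL

1. t=3 → R at (12,7); v=(-2,1)
2. t=3 → T at (6,10); v=(-2,-1)
3. t=3 → L at (0,7); v=(2,-1)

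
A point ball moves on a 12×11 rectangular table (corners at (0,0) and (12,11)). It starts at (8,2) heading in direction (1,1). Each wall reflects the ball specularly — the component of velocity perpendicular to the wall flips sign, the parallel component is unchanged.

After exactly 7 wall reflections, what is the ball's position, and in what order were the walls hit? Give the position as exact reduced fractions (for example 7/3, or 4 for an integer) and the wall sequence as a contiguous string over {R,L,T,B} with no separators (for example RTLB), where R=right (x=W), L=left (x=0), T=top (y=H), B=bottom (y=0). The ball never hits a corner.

Final position: (0,2)
Wall sequence: RTLBRTL

1. t=4 → R at (12,6); v=(-1,1)
2. t=5 → T at (7,11); v=(-1,-1)
3. t=7 → L at (0,4); v=(1,-1)
4. t=4 → B at (4,0); v=(1,1)
5. t=8 → R at (12,8); v=(-1,1)
6. t=3 → T at (9,11); v=(-1,-1)
7. t=9 → L at (0,2); v=(1,-1)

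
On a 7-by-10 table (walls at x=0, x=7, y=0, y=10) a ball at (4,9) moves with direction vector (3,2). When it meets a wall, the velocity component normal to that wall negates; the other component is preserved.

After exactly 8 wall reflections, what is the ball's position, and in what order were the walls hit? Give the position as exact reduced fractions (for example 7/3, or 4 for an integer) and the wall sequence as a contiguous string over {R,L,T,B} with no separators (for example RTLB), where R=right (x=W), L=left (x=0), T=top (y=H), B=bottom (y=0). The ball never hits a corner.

1. t=1/2 → T at (11/2,10); v=(3,-2)
2. t=1/2 → R at (7,9); v=(-3,-2)
3. t=7/3 → L at (0,13/3); v=(3,-2)
4. t=13/6 → B at (13/2,0); v=(3,2)
5. t=1/6 → R at (7,1/3); v=(-3,2)
6. t=7/3 → L at (0,5); v=(3,2)
7. t=7/3 → R at (7,29/3); v=(-3,2)
8. t=1/6 → T at (13/2,10); v=(-3,-2)

Final position: (13/2,10)
Wall sequence: TRLBRLRT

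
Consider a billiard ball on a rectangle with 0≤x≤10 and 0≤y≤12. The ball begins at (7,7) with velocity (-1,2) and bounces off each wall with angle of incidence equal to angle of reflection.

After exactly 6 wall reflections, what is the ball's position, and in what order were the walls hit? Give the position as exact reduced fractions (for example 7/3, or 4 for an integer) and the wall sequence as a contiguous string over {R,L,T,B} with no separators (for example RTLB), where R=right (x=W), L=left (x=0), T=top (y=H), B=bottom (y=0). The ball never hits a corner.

1. t=5/2 → T at (9/2,12); v=(-1,-2)
2. t=9/2 → L at (0,3); v=(1,-2)
3. t=3/2 → B at (3/2,0); v=(1,2)
4. t=6 → T at (15/2,12); v=(1,-2)
5. t=5/2 → R at (10,7); v=(-1,-2)
6. t=7/2 → B at (13/2,0); v=(-1,2)

Final position: (13/2,0)
Wall sequence: TLBTRB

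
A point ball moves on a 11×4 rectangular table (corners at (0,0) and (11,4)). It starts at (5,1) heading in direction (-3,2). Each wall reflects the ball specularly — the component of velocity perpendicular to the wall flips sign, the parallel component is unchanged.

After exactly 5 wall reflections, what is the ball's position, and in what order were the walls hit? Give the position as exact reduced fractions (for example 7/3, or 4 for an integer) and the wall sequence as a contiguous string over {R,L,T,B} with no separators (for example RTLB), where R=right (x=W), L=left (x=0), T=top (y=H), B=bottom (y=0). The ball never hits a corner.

1. t=3/2 → T at (1/2,4); v=(-3,-2)
2. t=1/6 → L at (0,11/3); v=(3,-2)
3. t=11/6 → B at (11/2,0); v=(3,2)
4. t=11/6 → R at (11,11/3); v=(-3,2)
5. t=1/6 → T at (21/2,4); v=(-3,-2)

Final position: (21/2,4)
Wall sequence: TLBRT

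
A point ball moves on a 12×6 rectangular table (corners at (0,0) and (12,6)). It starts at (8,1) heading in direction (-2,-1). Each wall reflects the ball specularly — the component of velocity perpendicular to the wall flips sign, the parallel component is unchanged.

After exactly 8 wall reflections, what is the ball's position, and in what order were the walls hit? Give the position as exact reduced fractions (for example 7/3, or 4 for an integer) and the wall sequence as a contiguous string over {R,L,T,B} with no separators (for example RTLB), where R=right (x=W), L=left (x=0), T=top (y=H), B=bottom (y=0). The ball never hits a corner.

1. t=1 → B at (6,0); v=(-2,1)
2. t=3 → L at (0,3); v=(2,1)
3. t=3 → T at (6,6); v=(2,-1)
4. t=3 → R at (12,3); v=(-2,-1)
5. t=3 → B at (6,0); v=(-2,1)
6. t=3 → L at (0,3); v=(2,1)
7. t=3 → T at (6,6); v=(2,-1)
8. t=3 → R at (12,3); v=(-2,-1)

Final position: (12,3)
Wall sequence: BLTRBLTR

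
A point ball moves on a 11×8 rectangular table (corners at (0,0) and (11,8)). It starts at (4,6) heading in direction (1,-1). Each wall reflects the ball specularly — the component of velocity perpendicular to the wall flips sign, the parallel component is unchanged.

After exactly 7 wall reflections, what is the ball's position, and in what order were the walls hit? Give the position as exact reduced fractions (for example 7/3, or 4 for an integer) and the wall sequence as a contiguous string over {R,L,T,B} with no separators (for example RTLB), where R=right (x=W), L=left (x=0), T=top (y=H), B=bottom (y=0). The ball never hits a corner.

1. t=6 → B at (10,0); v=(1,1)
2. t=1 → R at (11,1); v=(-1,1)
3. t=7 → T at (4,8); v=(-1,-1)
4. t=4 → L at (0,4); v=(1,-1)
5. t=4 → B at (4,0); v=(1,1)
6. t=7 → R at (11,7); v=(-1,1)
7. t=1 → T at (10,8); v=(-1,-1)

Final position: (10,8)
Wall sequence: BRTLBRT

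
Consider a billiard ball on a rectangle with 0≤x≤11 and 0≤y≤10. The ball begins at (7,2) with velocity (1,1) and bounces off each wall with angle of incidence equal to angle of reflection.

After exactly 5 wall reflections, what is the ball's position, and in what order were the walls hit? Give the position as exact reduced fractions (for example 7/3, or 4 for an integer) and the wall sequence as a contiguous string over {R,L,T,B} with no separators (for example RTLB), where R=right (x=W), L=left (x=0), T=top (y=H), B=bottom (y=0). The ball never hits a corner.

Final position: (11,8)
Wall sequence: RTLBR

1. t=4 → R at (11,6); v=(-1,1)
2. t=4 → T at (7,10); v=(-1,-1)
3. t=7 → L at (0,3); v=(1,-1)
4. t=3 → B at (3,0); v=(1,1)
5. t=8 → R at (11,8); v=(-1,1)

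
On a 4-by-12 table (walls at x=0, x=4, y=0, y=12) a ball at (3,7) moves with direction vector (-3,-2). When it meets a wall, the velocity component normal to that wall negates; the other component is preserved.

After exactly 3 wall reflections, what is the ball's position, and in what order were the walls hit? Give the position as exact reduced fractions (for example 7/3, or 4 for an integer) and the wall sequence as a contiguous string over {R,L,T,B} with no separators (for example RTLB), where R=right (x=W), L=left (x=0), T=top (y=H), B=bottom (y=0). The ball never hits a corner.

Final position: (1/2,0)
Wall sequence: LRB

1. t=1 → L at (0,5); v=(3,-2)
2. t=4/3 → R at (4,7/3); v=(-3,-2)
3. t=7/6 → B at (1/2,0); v=(-3,2)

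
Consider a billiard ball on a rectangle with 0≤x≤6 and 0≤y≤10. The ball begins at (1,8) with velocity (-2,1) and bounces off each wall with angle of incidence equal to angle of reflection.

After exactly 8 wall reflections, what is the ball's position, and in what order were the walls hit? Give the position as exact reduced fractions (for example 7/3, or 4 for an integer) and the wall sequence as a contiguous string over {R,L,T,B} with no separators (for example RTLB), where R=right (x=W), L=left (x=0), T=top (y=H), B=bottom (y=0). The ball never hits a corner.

1. t=1/2 → L at (0,17/2); v=(2,1)
2. t=3/2 → T at (3,10); v=(2,-1)
3. t=3/2 → R at (6,17/2); v=(-2,-1)
4. t=3 → L at (0,11/2); v=(2,-1)
5. t=3 → R at (6,5/2); v=(-2,-1)
6. t=5/2 → B at (1,0); v=(-2,1)
7. t=1/2 → L at (0,1/2); v=(2,1)
8. t=3 → R at (6,7/2); v=(-2,1)

Final position: (6,7/2)
Wall sequence: LTRLRBLR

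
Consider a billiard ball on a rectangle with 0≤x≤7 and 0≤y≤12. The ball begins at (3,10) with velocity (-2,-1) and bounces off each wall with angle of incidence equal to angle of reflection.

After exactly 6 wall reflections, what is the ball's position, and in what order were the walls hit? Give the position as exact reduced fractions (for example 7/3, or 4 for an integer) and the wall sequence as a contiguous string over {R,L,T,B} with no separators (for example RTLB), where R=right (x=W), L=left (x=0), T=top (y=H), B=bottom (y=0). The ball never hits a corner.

Final position: (0,11/2)
Wall sequence: LRLBRL

1. t=3/2 → L at (0,17/2); v=(2,-1)
2. t=7/2 → R at (7,5); v=(-2,-1)
3. t=7/2 → L at (0,3/2); v=(2,-1)
4. t=3/2 → B at (3,0); v=(2,1)
5. t=2 → R at (7,2); v=(-2,1)
6. t=7/2 → L at (0,11/2); v=(2,1)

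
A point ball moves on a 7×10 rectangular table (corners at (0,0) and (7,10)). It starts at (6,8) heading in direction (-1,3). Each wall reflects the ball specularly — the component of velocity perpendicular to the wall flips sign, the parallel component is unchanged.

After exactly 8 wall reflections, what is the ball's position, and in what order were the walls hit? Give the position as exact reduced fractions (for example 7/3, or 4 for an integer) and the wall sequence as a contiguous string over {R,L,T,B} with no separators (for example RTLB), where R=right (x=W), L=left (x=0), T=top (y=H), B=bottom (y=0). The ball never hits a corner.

Final position: (8/3,0)
Wall sequence: TBLTBRTB

1. t=2/3 → T at (16/3,10); v=(-1,-3)
2. t=10/3 → B at (2,0); v=(-1,3)
3. t=2 → L at (0,6); v=(1,3)
4. t=4/3 → T at (4/3,10); v=(1,-3)
5. t=10/3 → B at (14/3,0); v=(1,3)
6. t=7/3 → R at (7,7); v=(-1,3)
7. t=1 → T at (6,10); v=(-1,-3)
8. t=10/3 → B at (8/3,0); v=(-1,3)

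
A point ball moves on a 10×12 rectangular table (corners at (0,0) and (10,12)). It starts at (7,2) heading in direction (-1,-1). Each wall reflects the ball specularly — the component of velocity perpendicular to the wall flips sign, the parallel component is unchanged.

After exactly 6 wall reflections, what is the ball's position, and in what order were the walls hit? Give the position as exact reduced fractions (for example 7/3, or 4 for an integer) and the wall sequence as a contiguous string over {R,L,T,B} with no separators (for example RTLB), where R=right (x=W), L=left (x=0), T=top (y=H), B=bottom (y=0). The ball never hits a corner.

Final position: (0,1)
Wall sequence: BLTRBL

1. t=2 → B at (5,0); v=(-1,1)
2. t=5 → L at (0,5); v=(1,1)
3. t=7 → T at (7,12); v=(1,-1)
4. t=3 → R at (10,9); v=(-1,-1)
5. t=9 → B at (1,0); v=(-1,1)
6. t=1 → L at (0,1); v=(1,1)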